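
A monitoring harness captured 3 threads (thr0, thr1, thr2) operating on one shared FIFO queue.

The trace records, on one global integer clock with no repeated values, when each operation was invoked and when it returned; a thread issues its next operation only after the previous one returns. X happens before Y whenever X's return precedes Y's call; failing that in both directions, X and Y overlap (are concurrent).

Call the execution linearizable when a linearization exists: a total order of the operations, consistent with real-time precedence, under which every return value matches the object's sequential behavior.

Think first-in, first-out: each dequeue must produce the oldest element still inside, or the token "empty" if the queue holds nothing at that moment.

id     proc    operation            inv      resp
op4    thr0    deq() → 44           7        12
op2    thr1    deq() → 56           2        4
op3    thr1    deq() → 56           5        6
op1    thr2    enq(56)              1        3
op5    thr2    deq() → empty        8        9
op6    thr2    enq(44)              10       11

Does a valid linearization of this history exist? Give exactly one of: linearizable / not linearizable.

prefix check: 1..5 passes, 1..6 fails once op3's time-6 response joins
checked exhaustively: 2 real-time-consistent orders of 3 completed operations, zero legal FIFO queue replays
take op1, op2, op3: step 3 already fails, because op3 deq() → 56 cannot occur there
take op2, op1, op3: step 1 already fails, because op2 deq() → 56 cannot occur there

not linearizable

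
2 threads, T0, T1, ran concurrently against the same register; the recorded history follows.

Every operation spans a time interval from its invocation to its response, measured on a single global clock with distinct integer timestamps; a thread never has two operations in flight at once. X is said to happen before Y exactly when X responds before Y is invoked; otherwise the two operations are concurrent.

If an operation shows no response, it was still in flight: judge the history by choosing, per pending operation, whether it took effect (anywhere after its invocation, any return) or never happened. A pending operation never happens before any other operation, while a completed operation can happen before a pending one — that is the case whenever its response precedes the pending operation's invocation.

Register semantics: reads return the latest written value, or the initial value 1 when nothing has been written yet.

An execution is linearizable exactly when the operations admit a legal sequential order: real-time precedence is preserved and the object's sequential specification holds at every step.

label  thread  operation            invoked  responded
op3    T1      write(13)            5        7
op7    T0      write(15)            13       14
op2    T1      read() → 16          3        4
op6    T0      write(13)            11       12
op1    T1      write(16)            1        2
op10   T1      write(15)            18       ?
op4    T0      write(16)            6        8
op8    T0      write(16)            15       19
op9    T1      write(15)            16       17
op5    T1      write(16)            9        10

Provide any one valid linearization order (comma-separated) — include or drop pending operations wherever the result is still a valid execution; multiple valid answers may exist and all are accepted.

1. op1 write(16), leaving value 16
2. op2 read() → 16, leaving value 16
3. op3 write(13), leaving value 13
4. op4 write(16), leaving value 16
5. op5 write(16), leaving value 16
6. op6 write(13), leaving value 13
7. op7 write(15), leaving value 15
8. op8 write(16), leaving value 16
9. op9 write(15), leaving value 15

op1, op2, op3, op4, op5, op6, op7, op8, op9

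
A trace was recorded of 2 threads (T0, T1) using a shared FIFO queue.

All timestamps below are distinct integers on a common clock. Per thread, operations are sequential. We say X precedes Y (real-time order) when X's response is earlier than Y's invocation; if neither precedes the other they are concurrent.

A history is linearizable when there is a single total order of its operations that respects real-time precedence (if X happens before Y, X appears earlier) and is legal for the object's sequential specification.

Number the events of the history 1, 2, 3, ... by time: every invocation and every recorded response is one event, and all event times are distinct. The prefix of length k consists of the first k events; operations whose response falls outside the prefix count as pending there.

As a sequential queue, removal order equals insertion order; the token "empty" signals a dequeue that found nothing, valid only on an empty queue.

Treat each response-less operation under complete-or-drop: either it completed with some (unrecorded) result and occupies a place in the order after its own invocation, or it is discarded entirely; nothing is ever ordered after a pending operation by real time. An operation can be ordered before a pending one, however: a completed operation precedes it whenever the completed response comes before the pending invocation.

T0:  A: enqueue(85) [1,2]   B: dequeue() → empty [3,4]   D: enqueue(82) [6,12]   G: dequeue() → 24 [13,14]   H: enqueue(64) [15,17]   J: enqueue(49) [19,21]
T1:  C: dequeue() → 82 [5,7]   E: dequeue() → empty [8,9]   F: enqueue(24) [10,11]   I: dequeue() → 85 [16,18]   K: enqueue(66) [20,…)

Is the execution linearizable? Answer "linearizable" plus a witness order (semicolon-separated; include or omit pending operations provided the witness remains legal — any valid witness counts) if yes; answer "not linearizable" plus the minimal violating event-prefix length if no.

not linearizable — minimal violating prefix: 4 events

through event 3 a valid linearization exists; event 4 (B responding at time 4) ends that
one real-time candidate order over the 2 completed operations — the FIFO queue replay rejects it
take A, B: step 2 already fails, because B dequeue() → empty cannot occur there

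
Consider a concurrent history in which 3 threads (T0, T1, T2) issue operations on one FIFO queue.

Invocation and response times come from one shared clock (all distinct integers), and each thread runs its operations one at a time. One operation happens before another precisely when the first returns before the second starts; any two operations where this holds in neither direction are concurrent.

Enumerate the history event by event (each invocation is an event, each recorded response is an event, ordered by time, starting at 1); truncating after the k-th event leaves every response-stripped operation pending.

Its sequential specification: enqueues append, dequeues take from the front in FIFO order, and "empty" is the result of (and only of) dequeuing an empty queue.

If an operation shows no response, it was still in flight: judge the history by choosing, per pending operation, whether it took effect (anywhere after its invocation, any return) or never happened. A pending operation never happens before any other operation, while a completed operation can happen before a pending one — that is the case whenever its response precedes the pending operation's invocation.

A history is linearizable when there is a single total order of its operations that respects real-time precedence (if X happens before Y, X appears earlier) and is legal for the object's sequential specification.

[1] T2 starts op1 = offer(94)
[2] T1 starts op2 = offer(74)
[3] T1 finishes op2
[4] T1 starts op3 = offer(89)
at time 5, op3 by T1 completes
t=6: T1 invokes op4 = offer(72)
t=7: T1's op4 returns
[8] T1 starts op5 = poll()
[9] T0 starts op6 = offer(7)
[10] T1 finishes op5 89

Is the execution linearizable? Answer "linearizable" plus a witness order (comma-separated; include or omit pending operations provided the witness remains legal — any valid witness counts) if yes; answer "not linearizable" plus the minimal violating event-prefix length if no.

the violation lands at event 10, op5's response at time 10: events 1..9 linearize, events 1..10 do not
exactly one order of the 4 completed ops respects real time; the FIFO queue replay fails
no completion choice of the 2 pending operations (op1, op6) rescues it — every subset was tried
one such order, op2, op3, op4, op5 (pending dropped), breaks at step 4 where op5 poll() → 89 is illegal

not linearizable — minimal violating prefix: 10 events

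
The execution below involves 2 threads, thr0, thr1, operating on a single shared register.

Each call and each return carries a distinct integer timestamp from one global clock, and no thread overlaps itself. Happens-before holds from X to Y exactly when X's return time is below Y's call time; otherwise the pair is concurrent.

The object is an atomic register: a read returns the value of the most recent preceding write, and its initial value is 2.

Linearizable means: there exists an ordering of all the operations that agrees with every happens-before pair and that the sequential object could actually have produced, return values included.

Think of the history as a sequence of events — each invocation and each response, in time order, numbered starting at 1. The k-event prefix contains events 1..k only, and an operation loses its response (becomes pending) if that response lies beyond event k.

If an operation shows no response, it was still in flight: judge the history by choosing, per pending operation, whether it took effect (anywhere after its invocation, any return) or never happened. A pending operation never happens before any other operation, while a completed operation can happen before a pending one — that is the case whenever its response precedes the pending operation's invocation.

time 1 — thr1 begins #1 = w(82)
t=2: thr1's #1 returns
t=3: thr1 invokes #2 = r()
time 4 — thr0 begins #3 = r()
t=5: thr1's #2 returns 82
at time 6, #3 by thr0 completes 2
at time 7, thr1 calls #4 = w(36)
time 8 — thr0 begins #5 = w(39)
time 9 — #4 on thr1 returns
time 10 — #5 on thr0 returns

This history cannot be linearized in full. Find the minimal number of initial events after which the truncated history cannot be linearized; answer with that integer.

a valid linearization of events 1..5 exists, for instance #1, #2:
step 1: #1 w(82) — value 82
step 2: #2 r() → 82 — value 82
with event 6 included (#3 responding at time 6), all real-time-consistent orders fail
for example #1, #2, #3 fails at step 3: #3 r() → 2 is not legal there
for example #1, #3, #2 fails at step 2: #3 r() → 2 is not legal there

6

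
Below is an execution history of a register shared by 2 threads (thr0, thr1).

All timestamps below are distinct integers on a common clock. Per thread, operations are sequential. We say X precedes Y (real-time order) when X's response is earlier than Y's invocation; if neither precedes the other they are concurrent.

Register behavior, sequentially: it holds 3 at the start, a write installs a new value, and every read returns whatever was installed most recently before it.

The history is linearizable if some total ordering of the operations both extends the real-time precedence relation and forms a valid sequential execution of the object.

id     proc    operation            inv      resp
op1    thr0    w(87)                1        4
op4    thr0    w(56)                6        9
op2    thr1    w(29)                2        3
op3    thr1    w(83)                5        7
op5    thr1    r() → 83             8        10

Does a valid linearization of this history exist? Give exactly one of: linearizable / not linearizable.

a witness: op1, op2, op3, op5, op4
after step 1 (op1 w(87)): value 87
after step 2 (op2 w(29)): value 29
after step 3 (op3 w(83)): value 83
after step 4 (op5 r() → 83): value 83
after step 5 (op4 w(56)): value 56

linearizable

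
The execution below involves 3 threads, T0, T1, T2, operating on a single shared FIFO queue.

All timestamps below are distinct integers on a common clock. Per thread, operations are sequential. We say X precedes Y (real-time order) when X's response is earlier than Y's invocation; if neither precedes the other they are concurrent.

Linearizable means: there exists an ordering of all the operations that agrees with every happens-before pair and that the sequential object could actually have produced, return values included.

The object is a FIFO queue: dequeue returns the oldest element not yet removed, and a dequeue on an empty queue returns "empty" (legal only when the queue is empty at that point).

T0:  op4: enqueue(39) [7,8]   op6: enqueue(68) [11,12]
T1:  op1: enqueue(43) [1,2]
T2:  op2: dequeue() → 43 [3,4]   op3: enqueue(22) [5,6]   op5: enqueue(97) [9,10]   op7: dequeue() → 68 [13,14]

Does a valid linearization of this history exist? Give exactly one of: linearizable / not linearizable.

cut after 13 events: linearizable; cut after 14 events (op7 responds, time 14): not linearizable
the sole real-time-consistent order of 7 completed operations fails the FIFO queue replay
sample order op1, op2, op3, op4, op5, op6, op7 stalls at step 7 — op7 dequeue() → 68 has no legal effect

not linearizable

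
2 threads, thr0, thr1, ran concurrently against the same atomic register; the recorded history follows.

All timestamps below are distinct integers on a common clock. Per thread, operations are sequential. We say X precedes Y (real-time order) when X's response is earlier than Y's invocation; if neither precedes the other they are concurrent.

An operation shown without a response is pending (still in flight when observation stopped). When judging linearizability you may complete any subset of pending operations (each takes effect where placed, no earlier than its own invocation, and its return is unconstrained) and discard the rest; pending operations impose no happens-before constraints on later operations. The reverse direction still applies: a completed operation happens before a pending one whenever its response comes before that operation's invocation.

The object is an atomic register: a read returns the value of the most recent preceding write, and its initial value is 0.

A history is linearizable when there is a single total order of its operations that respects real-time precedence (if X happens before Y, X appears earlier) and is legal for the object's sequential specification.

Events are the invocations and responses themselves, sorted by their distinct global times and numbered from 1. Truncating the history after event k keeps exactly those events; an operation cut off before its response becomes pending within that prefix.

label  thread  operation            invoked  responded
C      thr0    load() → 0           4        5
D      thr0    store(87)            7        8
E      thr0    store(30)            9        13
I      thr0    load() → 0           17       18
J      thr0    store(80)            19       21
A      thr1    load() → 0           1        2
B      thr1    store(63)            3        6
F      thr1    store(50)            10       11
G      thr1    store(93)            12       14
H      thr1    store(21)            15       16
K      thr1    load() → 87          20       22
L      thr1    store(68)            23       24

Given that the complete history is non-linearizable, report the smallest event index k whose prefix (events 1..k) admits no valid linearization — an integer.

18

events 1..17 are still linearizable — one witness is A, C, B, D, E, F, G, H:
step 1: A load() → 0 — value 0
step 2: C load() → 0 — value 0
step 3: B store(63) — value 63
step 4: D store(87) — value 87
step 5: E store(30) — value 30
step 6: F store(50) — value 50
step 7: G store(93) — value 93
step 8: H store(21) — value 21
adding event 18 (I responds at 18) leaves no legal real-time order
take A, B, C, D, E, F, G, H, I: step 3 already fails, because C load() → 0 cannot occur there
take A, B, C, D, F, E, G, H, I: step 3 already fails, because C load() → 0 cannot occur there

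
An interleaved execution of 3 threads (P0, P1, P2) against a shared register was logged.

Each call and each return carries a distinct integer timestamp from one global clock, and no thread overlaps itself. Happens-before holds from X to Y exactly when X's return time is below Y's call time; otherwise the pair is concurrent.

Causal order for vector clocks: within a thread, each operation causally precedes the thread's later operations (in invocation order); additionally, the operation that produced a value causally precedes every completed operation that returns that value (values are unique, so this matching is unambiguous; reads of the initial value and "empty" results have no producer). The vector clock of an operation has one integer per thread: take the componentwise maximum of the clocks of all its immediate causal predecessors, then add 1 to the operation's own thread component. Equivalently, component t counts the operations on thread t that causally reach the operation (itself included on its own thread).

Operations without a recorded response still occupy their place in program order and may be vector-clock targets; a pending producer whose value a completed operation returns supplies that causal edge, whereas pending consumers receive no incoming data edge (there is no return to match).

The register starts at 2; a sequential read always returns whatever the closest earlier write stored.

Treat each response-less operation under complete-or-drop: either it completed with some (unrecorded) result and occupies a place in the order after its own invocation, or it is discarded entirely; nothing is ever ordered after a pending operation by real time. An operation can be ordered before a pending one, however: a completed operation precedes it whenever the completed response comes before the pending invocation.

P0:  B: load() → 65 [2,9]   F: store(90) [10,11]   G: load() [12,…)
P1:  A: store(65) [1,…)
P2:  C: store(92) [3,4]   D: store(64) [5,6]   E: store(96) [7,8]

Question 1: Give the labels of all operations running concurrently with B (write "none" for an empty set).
overlap test against B [2,9]: concurrent iff the interval meets 2..9
A [1,…): concurrent
C [3,4]: concurrent
D [5,6]: concurrent
E [7,8]: concurrent
F [10,11]: after
G [12,…): after

A, C, D, E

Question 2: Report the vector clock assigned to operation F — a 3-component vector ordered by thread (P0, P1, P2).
no predecessors for C (invoked 3): P2 increments from zero → (0, 0, 1)
no predecessors for A (invoked 1): P1 increments from zero → (0, 1, 0)
D, invoked 5, takes VC(C)=(0, 0, 1) under max, adds 1 for P2 → (0, 0, 2)
B, invoked 2, takes VC(A)=(0, 1, 0) under max, adds 1 for P0 → (1, 1, 0)
E, invoked 7, takes VC(D)=(0, 0, 2) under max, adds 1 for P2 → (0, 0, 3)
F, invoked 10, takes VC(B)=(1, 1, 0) under max, adds 1 for P0 → (2, 1, 0)
G, invoked 12, takes VC(F)=(2, 1, 0) under max, adds 1 for P0 → (3, 1, 0)
target: VC(F) = (2, 1, 0)

(2, 1, 0)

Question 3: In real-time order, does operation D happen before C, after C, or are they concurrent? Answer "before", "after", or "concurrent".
D spans [5,6], C spans [3,4]
resp(C)=4 < inv(D)=5

after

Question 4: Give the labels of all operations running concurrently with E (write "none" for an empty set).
E runs from 7 to 8; window-overlapping ops are concurrent
A [1,…): concurrent
B [2,9]: concurrent
C [3,4]: before
D [5,6]: before
F [10,11]: after
G [12,…): after

A, B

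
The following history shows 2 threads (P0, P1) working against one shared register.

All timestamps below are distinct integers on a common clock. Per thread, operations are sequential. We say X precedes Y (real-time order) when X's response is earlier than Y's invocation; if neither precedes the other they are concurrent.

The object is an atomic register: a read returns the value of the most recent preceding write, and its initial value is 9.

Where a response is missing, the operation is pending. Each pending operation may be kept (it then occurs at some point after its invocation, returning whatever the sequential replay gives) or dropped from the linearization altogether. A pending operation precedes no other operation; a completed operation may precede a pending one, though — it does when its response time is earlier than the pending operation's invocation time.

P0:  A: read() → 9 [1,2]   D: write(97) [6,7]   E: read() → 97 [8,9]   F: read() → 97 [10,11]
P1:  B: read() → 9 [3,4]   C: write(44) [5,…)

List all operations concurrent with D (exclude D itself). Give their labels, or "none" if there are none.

C

concurrent with D ([6,7]): every op whose interval crosses 6..7
A [1,2]: before
B [3,4]: before
C [5,…): concurrent
E [8,9]: after
F [10,11]: after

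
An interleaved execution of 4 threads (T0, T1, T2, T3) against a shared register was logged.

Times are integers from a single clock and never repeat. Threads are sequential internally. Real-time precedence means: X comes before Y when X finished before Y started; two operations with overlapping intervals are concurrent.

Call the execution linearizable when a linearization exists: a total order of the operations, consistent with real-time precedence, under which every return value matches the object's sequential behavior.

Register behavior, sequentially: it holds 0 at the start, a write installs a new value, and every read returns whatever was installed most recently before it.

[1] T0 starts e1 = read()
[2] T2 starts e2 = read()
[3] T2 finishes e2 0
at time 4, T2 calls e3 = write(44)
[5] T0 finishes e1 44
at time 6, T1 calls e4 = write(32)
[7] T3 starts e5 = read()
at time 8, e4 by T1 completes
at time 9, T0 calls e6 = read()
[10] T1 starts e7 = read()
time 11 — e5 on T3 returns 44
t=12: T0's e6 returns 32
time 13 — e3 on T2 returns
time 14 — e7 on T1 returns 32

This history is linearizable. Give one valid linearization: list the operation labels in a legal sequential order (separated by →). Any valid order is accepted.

step 1: e2 read() → 0 — value 0
step 2: e3 write(44) — value 44
step 3: e1 read() → 44 — value 44
step 4: e5 read() → 44 — value 44
step 5: e4 write(32) — value 32
step 6: e6 read() → 32 — value 32
step 7: e7 read() → 32 — value 32

e2 → e3 → e1 → e5 → e4 → e6 → e7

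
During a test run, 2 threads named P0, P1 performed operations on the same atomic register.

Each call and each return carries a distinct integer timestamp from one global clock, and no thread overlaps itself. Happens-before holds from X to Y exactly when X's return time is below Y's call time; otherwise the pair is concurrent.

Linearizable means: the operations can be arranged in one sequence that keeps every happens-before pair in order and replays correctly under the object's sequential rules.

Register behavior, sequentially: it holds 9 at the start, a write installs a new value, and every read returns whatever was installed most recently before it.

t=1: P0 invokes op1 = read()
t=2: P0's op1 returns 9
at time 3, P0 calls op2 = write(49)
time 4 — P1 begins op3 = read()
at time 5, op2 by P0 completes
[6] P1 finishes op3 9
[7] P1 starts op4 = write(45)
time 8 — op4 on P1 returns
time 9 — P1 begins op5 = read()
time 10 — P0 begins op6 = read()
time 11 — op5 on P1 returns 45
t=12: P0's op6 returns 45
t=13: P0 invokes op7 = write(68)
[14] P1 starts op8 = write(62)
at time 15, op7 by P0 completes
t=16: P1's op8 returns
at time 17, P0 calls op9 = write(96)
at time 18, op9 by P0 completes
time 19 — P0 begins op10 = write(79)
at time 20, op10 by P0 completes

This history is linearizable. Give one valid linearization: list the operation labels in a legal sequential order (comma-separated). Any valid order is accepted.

1. op1 read() → 9, leaving value 9
2. op3 read() → 9, leaving value 9
3. op2 write(49), leaving value 49
4. op4 write(45), leaving value 45
5. op5 read() → 45, leaving value 45
6. op6 read() → 45, leaving value 45
7. op7 write(68), leaving value 68
8. op8 write(62), leaving value 62
9. op9 write(96), leaving value 96
10. op10 write(79), leaving value 79

op1, op3, op2, op4, op5, op6, op7, op8, op9, op10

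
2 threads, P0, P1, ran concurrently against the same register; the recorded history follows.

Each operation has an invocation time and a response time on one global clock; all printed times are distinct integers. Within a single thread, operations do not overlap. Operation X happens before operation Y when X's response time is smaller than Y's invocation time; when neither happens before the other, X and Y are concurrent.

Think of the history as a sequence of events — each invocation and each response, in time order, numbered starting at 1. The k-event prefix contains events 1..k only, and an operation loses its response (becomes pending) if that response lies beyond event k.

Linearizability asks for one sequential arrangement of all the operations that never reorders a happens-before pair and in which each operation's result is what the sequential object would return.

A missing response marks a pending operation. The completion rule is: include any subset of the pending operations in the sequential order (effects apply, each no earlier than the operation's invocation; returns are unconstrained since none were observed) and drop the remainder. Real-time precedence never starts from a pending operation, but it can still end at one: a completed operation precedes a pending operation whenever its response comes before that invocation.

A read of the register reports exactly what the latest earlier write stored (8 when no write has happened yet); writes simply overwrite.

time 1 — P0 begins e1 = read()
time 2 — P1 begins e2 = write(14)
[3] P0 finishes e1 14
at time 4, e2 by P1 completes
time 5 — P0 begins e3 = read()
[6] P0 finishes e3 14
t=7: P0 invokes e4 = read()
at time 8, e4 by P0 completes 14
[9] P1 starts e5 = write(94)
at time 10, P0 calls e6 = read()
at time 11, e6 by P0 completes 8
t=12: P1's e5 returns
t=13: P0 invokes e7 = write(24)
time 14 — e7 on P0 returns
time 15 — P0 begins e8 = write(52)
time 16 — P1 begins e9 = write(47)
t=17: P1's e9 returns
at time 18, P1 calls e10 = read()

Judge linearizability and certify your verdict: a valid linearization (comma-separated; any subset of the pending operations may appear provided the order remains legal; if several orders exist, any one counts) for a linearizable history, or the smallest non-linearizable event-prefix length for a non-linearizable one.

not linearizable — minimal violating prefix: 11 events

already the first 11 events (up to e6's response at time 11) admit no linearization; the first 10 still do
every one of the 2 real-time-consistent orders over 5 completed register ops fails the sequential spec
every completion of the 1 pending operation (e5) was checked; none linearizes
sample order e1, e2, e3, e4, e6 (pending dropped) stalls at step 1 — e1 read() → 14 has no legal effect
sample order e2, e1, e3, e4, e6 (pending dropped) stalls at step 5 — e6 read() → 8 has no legal effect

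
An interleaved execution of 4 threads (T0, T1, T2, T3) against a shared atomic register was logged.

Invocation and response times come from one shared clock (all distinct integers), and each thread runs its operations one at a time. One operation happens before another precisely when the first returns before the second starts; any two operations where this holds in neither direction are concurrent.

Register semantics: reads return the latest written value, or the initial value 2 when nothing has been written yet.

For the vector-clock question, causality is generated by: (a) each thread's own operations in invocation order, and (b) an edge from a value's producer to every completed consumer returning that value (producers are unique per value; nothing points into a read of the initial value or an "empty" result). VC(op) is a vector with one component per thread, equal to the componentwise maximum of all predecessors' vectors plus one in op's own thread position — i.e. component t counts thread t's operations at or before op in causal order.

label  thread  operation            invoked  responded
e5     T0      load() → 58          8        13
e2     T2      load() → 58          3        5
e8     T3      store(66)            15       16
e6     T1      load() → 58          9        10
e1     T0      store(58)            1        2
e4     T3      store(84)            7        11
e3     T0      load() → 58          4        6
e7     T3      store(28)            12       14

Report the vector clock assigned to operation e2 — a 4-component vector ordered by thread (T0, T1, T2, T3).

invoked at 7, e4 has no predecessors; its own T3 bump gives (0, 0, 0, 1)
invoked at 1, e1 has no predecessors; its own T0 bump gives (1, 0, 0, 0)
e7, invoked 12, takes VC(e4)=(0, 0, 0, 1) under max, adds 1 for T3 → (0, 0, 0, 2)
e2, invoked 3, takes VC(e1)=(1, 0, 0, 0) under max, adds 1 for T2 → (1, 0, 1, 0)
e6, invoked 9, takes VC(e1)=(1, 0, 0, 0) under max, adds 1 for T1 → (1, 1, 0, 0)
e3, invoked 4, takes VC(e1)=(1, 0, 0, 0) under max, adds 1 for T0 → (2, 0, 0, 0)
e8, invoked 15, takes VC(e7)=(0, 0, 0, 2) under max, adds 1 for T3 → (0, 0, 0, 3)
e5, invoked 8, takes VC(e1)=(1, 0, 0, 0), VC(e3)=(2, 0, 0, 0) under max, adds 1 for T0 → (3, 0, 0, 0)
target: VC(e2) = (1, 0, 1, 0)

(1, 0, 1, 0)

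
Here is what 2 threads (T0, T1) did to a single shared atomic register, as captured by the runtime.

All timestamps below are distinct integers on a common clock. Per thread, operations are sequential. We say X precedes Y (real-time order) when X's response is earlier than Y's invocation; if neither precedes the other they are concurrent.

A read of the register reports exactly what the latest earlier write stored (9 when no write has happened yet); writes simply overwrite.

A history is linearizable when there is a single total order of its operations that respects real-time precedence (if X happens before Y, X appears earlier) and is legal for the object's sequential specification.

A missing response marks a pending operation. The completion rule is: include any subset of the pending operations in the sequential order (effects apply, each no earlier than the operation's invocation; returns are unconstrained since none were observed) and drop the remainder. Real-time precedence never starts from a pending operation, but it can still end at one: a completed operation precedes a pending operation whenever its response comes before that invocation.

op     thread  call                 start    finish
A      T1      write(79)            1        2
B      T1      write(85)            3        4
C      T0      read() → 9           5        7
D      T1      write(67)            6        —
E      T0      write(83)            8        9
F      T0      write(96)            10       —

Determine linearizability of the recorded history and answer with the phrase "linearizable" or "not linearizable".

already the first 7 events (up to C's response at time 7) admit no linearization; the first 6 still do
the completed operations (3 total) allow one real-time order; the atomic register replay rejects it
include/drop combinations of the 1 pending operation (D) were all tried; none helps
for example A, B, C (pending dropped) fails at step 3: C read() → 9 is not legal there

not linearizable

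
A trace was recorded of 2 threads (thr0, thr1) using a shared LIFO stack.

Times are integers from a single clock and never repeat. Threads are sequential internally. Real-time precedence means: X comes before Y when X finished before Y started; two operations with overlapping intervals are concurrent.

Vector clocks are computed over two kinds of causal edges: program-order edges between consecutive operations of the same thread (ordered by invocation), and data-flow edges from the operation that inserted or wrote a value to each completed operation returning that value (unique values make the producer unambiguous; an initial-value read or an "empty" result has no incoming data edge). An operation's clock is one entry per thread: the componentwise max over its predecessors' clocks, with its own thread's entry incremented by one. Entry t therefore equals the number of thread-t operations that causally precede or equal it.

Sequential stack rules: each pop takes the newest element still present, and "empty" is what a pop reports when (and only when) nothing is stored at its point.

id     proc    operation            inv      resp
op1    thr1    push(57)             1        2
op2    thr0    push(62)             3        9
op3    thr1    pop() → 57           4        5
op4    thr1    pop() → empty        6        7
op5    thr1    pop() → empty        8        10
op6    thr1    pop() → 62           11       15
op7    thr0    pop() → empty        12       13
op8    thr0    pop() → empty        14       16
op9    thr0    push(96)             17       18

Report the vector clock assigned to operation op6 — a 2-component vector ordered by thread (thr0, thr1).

(1, 5)

op1 (invocation 1): nothing precedes it; thr1's component alone gives (0, 1)
op2 (invocation 3): nothing precedes it; thr0's component alone gives (1, 0)
VC(op3, invoked at 4): max of VC(op1)=(0, 1), then +1 on thread thr1 → (0, 2)
VC(op7, invoked at 12): max of VC(op2)=(1, 0), then +1 on thread thr0 → (2, 0)
VC(op4, invoked at 6): max of VC(op3)=(0, 2), then +1 on thread thr1 → (0, 3)
VC(op8, invoked at 14): max of VC(op7)=(2, 0), then +1 on thread thr0 → (3, 0)
VC(op5, invoked at 8): max of VC(op4)=(0, 3), then +1 on thread thr1 → (0, 4)
VC(op9, invoked at 17): max of VC(op8)=(3, 0), then +1 on thread thr0 → (4, 0)
VC(op6, invoked at 11): max of VC(op2)=(1, 0), VC(op5)=(0, 4), then +1 on thread thr1 → (1, 5)
target: VC(op6) = (1, 5)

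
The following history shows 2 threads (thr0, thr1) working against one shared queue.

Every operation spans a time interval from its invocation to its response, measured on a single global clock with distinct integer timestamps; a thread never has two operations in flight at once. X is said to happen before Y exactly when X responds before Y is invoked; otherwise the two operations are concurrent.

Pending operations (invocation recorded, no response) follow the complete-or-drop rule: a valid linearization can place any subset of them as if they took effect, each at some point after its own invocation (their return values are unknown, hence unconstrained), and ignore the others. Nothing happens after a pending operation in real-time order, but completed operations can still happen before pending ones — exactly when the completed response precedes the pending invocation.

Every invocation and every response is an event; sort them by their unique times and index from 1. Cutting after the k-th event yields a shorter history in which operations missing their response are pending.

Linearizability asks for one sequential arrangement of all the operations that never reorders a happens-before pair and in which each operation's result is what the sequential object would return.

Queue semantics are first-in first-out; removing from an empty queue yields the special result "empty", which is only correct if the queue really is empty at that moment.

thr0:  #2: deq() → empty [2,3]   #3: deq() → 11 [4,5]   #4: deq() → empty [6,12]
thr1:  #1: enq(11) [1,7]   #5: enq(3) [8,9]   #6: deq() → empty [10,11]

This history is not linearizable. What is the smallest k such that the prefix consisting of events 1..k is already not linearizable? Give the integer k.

events 1..11 are still linearizable — one witness is #2, #1, #3, #5, #4, #6:
after step 1 (#2 deq() → empty): queue <>
after step 2 (#1 enq(11)): queue <11>
after step 3 (#3 deq() → 11): queue <>
after step 4 (#5 enq(3)): queue <3>
after step 5 (#4 deq() (pending, included)): queue <>
after step 6 (#6 deq() → empty): queue <>
at event 12 (#4's time-12 response) nothing linearizes any more
e.g. #1, #2, #3, #4, #5, #6: illegal at step 2, since #2 deq() → empty cannot apply there
e.g. #1, #2, #3, #5, #4, #6: illegal at step 2, since #2 deq() → empty cannot apply there

12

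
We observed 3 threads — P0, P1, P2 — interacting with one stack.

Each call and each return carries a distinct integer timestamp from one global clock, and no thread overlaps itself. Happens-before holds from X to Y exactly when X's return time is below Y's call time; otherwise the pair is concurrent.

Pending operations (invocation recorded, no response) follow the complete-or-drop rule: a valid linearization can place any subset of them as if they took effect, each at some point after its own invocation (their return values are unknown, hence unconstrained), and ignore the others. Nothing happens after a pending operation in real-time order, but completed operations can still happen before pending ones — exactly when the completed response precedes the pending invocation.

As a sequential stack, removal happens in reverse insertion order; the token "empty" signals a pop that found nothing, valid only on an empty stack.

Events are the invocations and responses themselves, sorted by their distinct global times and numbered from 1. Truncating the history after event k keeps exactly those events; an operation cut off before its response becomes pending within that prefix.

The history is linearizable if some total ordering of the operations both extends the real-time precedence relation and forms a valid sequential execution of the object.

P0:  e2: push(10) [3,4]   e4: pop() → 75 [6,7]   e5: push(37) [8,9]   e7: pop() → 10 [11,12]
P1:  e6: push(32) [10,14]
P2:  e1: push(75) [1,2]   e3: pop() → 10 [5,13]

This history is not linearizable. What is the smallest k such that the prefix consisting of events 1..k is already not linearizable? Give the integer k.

a valid linearization of events 1..11 exists, for instance e1, e2, e3, e4, e5:
after step 1 (e1 push(75)): stack <75>
after step 2 (e2 push(10)): stack <75,10>
after step 3 (e3 pop() (pending, included)): stack <75>
after step 4 (e4 pop() → 75): stack <>
after step 5 (e5 push(37)): stack <37>
once event 12 joins (e7's response, time 12), exhaustive search finds no witness
including or dropping the 2 pending operations (e3, e6) in any combination fails
one such order, e1, e2, e4, e5, e7 (pending dropped), breaks at step 3 where e4 pop() → 75 is illegal

12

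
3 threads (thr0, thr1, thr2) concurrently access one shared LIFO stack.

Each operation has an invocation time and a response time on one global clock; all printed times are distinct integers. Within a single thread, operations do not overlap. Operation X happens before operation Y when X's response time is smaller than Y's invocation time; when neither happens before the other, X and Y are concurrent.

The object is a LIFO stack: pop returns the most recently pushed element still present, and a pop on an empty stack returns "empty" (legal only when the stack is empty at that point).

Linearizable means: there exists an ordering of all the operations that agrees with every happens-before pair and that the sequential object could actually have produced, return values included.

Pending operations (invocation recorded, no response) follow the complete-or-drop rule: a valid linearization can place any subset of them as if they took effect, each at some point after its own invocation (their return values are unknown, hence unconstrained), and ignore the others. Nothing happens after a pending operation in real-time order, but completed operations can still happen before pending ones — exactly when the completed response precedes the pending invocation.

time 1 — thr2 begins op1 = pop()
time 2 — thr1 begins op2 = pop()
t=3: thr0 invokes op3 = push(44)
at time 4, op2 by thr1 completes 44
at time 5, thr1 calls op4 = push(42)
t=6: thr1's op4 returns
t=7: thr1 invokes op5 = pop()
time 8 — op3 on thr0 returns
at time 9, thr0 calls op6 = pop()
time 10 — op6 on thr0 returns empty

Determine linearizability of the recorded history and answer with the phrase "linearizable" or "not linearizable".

linearizable

a witness: op1, op3, op2, op4, op5, op6
after step 1 (op1 pop() (pending, included)): stack <>
after step 2 (op3 push(44)): stack <44>
after step 3 (op2 pop() → 44): stack <>
after step 4 (op4 push(42)): stack <42>
after step 5 (op5 pop() (pending, included)): stack <>
after step 6 (op6 pop() → empty): stack <>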